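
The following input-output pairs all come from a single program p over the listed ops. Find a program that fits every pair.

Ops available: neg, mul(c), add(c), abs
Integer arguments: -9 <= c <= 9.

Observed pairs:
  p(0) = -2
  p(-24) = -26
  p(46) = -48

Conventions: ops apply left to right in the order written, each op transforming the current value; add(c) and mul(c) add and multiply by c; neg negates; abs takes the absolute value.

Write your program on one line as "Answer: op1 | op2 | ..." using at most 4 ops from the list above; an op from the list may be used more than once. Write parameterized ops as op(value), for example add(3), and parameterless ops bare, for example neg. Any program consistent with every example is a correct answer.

abs | add(2) | neg

Check, running the answer program on each example:
  0 -> 0 -> 2 -> -2
  -24 -> 24 -> 26 -> -26
  46 -> 46 -> 48 -> -48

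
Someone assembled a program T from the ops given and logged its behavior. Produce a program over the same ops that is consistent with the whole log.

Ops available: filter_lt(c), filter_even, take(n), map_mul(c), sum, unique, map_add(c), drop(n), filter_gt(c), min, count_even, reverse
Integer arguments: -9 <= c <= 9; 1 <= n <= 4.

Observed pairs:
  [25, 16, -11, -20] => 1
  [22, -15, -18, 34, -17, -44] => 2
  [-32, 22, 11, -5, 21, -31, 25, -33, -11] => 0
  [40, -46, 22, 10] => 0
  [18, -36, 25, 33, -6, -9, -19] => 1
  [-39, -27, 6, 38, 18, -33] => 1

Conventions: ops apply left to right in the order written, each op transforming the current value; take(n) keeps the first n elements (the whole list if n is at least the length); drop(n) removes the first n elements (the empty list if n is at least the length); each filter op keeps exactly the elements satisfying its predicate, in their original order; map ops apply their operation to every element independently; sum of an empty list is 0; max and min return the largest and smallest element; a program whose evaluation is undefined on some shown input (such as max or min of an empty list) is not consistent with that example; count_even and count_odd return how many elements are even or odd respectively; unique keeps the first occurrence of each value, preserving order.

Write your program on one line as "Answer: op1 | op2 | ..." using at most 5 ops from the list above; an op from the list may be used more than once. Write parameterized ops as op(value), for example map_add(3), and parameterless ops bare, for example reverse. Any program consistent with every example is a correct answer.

drop(2) | reverse | filter_lt(9) | filter_even | count_even

Check, running the answer program on each example:
  [25, 16, -11, -20] -> [-11, -20] -> [-20, -11] -> [-20, -11] -> [-20] -> 1
  [22, -15, -18, 34, -17, -44] -> [-18, 34, -17, -44] -> [-44, -17, 34, -18] -> [-44, -17, -18] -> [-44, -18] -> 2
  [-32, 22, 11, -5, 21, -31, 25, -33, -11] -> [11, -5, 21, -31, 25, -33, -11] -> [-11, -33, 25, -31, 21, -5, 11] -> [-11, -33, -31, -5] -> [] -> 0
  [40, -46, 22, 10] -> [22, 10] -> [10, 22] -> [] -> [] -> 0
  [18, -36, 25, 33, -6, -9, -19] -> [25, 33, -6, -9, -19] -> [-19, -9, -6, 33, 25] -> [-19, -9, -6] -> [-6] -> 1
  [-39, -27, 6, 38, 18, -33] -> [6, 38, 18, -33] -> [-33, 18, 38, 6] -> [-33, 6] -> [6] -> 1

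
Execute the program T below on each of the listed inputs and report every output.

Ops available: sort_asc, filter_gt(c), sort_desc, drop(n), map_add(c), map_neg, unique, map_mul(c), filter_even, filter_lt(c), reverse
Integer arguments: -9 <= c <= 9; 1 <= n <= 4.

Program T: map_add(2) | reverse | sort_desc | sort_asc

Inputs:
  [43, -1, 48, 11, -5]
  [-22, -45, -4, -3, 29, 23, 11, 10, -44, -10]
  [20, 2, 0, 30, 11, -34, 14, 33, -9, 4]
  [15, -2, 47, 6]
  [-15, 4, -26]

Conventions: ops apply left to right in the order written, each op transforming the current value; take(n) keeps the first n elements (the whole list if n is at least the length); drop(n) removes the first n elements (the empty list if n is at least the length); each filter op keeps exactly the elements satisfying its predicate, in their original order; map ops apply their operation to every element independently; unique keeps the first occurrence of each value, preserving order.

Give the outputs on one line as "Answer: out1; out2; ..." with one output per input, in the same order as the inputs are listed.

Execution, op by op:
  [43, -1, 48, 11, -5] -> [45, 1, 50, 13, -3] -> [-3, 13, 50, 1, 45] -> [50, 45, 13, 1, -3] -> [-3, 1, 13, 45, 50]
  [-22, -45, -4, -3, 29, 23, 11, 10, -44, -10] -> [-20, -43, -2, -1, 31, 25, 13, 12, -42, -8] -> [-8, -42, 12, 13, 25, 31, -1, -2, -43, -20] -> [31, 25, 13, 12, -1, -2, -8, -20, -42, -43] -> [-43, -42, -20, -8, -2, -1, 12, 13, 25, 31]
  [20, 2, 0, 30, 11, -34, 14, 33, -9, 4] -> [22, 4, 2, 32, 13, -32, 16, 35, -7, 6] -> [6, -7, 35, 16, -32, 13, 32, 2, 4, 22] -> [35, 32, 22, 16, 13, 6, 4, 2, -7, -32] -> [-32, -7, 2, 4, 6, 13, 16, 22, 32, 35]
  [15, -2, 47, 6] -> [17, 0, 49, 8] -> [8, 49, 0, 17] -> [49, 17, 8, 0] -> [0, 8, 17, 49]
  [-15, 4, -26] -> [-13, 6, -24] -> [-24, 6, -13] -> [6, -13, -24] -> [-24, -13, 6]

[-3, 1, 13, 45, 50]; [-43, -42, -20, -8, -2, -1, 12, 13, 25, 31]; [-32, -7, 2, 4, 6, 13, 16, 22, 32, 35]; [0, 8, 17, 49]; [-24, -13, 6]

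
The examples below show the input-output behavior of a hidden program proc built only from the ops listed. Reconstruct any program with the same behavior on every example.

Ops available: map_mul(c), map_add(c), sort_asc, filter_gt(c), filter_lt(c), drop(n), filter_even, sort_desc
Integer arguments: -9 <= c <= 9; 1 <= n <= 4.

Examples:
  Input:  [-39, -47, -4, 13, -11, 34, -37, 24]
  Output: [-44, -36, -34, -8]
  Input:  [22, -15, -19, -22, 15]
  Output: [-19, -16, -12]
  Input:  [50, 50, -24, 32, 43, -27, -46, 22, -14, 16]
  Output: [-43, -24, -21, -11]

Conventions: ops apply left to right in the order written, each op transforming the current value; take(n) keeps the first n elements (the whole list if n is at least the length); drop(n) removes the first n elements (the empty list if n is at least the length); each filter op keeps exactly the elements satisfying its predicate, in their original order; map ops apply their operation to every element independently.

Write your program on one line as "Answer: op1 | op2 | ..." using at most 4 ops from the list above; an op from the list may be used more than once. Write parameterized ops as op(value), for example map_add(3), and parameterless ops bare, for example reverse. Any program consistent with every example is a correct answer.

sort_asc | map_add(6) | filter_lt(1) | map_add(-3)

Check, running the answer program on each example:
  [-39, -47, -4, 13, -11, 34, -37, 24] -> [-47, -39, -37, -11, -4, 13, 24, 34] -> [-41, -33, -31, -5, 2, 19, 30, 40] -> [-41, -33, -31, -5] -> [-44, -36, -34, -8]
  [22, -15, -19, -22, 15] -> [-22, -19, -15, 15, 22] -> [-16, -13, -9, 21, 28] -> [-16, -13, -9] -> [-19, -16, -12]
  [50, 50, -24, 32, 43, -27, -46, 22, -14, 16] -> [-46, -27, -24, -14, 16, 22, 32, 43, 50, 50] -> [-40, -21, -18, -8, 22, 28, 38, 49, 56, 56] -> [-40, -21, -18, -8] -> [-43, -24, -21, -11]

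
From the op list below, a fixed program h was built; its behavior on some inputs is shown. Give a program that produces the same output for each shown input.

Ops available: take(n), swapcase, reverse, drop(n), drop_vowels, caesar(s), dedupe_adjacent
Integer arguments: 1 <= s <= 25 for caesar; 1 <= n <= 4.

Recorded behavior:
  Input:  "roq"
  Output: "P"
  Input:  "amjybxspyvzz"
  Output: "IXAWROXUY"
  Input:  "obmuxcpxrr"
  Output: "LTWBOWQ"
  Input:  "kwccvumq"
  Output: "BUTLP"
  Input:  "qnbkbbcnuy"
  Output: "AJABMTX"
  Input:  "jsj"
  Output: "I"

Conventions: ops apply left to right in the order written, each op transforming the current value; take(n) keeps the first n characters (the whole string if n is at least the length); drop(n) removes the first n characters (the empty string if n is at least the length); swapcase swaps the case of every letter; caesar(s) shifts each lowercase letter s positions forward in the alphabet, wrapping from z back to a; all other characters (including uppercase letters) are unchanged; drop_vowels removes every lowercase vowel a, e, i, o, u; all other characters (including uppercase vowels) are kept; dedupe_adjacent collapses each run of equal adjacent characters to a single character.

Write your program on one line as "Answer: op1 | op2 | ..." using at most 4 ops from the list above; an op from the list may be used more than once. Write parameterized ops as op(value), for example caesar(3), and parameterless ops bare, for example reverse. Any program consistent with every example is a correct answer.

caesar(25) | dedupe_adjacent | drop(2) | swapcase

Check, running the answer program on each example:
  "roq" -> "qnp" -> "qnp" -> "p" -> "P"
  "amjybxspyvzz" -> "zlixawroxuyy" -> "zlixawroxuy" -> "ixawroxuy" -> "IXAWROXUY"
  "obmuxcpxrr" -> "naltwbowqq" -> "naltwbowq" -> "ltwbowq" -> "LTWBOWQ"
  "kwccvumq" -> "jvbbutlp" -> "jvbutlp" -> "butlp" -> "BUTLP"
  "qnbkbbcnuy" -> "pmajaabmtx" -> "pmajabmtx" -> "ajabmtx" -> "AJABMTX"
  "jsj" -> "iri" -> "iri" -> "i" -> "I"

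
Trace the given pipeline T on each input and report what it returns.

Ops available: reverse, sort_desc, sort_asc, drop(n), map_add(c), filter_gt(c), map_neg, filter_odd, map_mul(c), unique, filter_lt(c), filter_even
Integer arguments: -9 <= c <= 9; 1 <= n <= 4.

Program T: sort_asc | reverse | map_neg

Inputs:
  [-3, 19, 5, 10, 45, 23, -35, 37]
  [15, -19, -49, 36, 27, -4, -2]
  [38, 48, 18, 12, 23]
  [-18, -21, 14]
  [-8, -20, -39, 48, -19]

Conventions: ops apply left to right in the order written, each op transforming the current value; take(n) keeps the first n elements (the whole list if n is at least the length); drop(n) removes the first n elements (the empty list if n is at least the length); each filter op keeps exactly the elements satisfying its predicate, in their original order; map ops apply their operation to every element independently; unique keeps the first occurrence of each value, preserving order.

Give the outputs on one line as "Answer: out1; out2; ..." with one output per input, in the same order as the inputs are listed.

Execution, op by op:
  [-3, 19, 5, 10, 45, 23, -35, 37] -> [-35, -3, 5, 10, 19, 23, 37, 45] -> [45, 37, 23, 19, 10, 5, -3, -35] -> [-45, -37, -23, -19, -10, -5, 3, 35]
  [15, -19, -49, 36, 27, -4, -2] -> [-49, -19, -4, -2, 15, 27, 36] -> [36, 27, 15, -2, -4, -19, -49] -> [-36, -27, -15, 2, 4, 19, 49]
  [38, 48, 18, 12, 23] -> [12, 18, 23, 38, 48] -> [48, 38, 23, 18, 12] -> [-48, -38, -23, -18, -12]
  [-18, -21, 14] -> [-21, -18, 14] -> [14, -18, -21] -> [-14, 18, 21]
  [-8, -20, -39, 48, -19] -> [-39, -20, -19, -8, 48] -> [48, -8, -19, -20, -39] -> [-48, 8, 19, 20, 39]

[-45, -37, -23, -19, -10, -5, 3, 35]; [-36, -27, -15, 2, 4, 19, 49]; [-48, -38, -23, -18, -12]; [-14, 18, 21]; [-48, 8, 19, 20, 39]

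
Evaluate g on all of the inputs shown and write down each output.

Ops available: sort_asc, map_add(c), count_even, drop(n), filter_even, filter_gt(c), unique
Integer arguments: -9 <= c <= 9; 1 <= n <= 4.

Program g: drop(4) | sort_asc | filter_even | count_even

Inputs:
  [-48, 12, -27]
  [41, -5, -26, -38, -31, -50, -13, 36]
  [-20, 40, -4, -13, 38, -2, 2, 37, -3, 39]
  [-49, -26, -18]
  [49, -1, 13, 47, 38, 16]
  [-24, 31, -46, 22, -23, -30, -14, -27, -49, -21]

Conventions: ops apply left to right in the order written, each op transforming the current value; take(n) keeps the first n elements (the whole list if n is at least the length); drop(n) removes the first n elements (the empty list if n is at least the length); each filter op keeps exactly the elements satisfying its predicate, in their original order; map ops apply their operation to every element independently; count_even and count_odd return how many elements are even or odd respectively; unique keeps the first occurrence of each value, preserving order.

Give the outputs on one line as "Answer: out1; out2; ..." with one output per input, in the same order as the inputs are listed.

0; 2; 3; 0; 2; 2

Execution, op by op:
  [-48, 12, -27] -> [] -> [] -> [] -> 0
  [41, -5, -26, -38, -31, -50, -13, 36] -> [-31, -50, -13, 36] -> [-50, -31, -13, 36] -> [-50, 36] -> 2
  [-20, 40, -4, -13, 38, -2, 2, 37, -3, 39] -> [38, -2, 2, 37, -3, 39] -> [-3, -2, 2, 37, 38, 39] -> [-2, 2, 38] -> 3
  [-49, -26, -18] -> [] -> [] -> [] -> 0
  [49, -1, 13, 47, 38, 16] -> [38, 16] -> [16, 38] -> [16, 38] -> 2
  [-24, 31, -46, 22, -23, -30, -14, -27, -49, -21] -> [-23, -30, -14, -27, -49, -21] -> [-49, -30, -27, -23, -21, -14] -> [-30, -14] -> 2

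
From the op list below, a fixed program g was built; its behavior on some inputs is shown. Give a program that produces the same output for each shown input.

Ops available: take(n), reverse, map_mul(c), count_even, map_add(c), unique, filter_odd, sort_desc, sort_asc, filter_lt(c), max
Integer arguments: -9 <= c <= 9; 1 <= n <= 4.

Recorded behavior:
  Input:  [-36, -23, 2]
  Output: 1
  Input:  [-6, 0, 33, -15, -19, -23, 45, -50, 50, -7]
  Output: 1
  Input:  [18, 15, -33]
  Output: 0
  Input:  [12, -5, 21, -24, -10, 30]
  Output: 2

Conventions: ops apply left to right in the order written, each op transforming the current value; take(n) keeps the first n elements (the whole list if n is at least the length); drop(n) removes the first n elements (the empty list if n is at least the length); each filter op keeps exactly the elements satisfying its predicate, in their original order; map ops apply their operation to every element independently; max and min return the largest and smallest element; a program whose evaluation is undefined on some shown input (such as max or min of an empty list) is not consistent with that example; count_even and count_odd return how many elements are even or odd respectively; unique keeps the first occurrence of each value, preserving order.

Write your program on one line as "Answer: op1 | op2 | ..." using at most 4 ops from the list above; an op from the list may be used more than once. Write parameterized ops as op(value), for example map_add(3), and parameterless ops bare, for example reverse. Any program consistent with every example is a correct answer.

sort_asc | map_add(2) | take(2) | count_even

Check, running the answer program on each example:
  [-36, -23, 2] -> [-36, -23, 2] -> [-34, -21, 4] -> [-34, -21] -> 1
  [-6, 0, 33, -15, -19, -23, 45, -50, 50, -7] -> [-50, -23, -19, -15, -7, -6, 0, 33, 45, 50] -> [-48, -21, -17, -13, -5, -4, 2, 35, 47, 52] -> [-48, -21] -> 1
  [18, 15, -33] -> [-33, 15, 18] -> [-31, 17, 20] -> [-31, 17] -> 0
  [12, -5, 21, -24, -10, 30] -> [-24, -10, -5, 12, 21, 30] -> [-22, -8, -3, 14, 23, 32] -> [-22, -8] -> 2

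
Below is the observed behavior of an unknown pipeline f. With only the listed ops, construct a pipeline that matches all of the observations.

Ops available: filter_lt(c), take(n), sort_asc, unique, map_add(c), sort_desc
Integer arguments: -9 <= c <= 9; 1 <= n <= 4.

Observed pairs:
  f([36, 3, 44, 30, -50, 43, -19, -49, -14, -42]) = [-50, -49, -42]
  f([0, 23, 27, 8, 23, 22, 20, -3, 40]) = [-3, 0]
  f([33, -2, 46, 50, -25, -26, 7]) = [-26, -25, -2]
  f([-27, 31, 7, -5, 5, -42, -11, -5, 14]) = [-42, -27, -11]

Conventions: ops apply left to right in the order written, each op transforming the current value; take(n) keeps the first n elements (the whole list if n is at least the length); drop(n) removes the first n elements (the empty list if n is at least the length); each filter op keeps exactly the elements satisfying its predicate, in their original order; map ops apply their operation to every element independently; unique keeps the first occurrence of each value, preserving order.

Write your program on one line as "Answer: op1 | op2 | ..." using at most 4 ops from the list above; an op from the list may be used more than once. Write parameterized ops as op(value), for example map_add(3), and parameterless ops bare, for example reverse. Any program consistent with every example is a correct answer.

filter_lt(1) | sort_asc | take(3)

Check, running the answer program on each example:
  [36, 3, 44, 30, -50, 43, -19, -49, -14, -42] -> [-50, -19, -49, -14, -42] -> [-50, -49, -42, -19, -14] -> [-50, -49, -42]
  [0, 23, 27, 8, 23, 22, 20, -3, 40] -> [0, -3] -> [-3, 0] -> [-3, 0]
  [33, -2, 46, 50, -25, -26, 7] -> [-2, -25, -26] -> [-26, -25, -2] -> [-26, -25, -2]
  [-27, 31, 7, -5, 5, -42, -11, -5, 14] -> [-27, -5, -42, -11, -5] -> [-42, -27, -11, -5, -5] -> [-42, -27, -11]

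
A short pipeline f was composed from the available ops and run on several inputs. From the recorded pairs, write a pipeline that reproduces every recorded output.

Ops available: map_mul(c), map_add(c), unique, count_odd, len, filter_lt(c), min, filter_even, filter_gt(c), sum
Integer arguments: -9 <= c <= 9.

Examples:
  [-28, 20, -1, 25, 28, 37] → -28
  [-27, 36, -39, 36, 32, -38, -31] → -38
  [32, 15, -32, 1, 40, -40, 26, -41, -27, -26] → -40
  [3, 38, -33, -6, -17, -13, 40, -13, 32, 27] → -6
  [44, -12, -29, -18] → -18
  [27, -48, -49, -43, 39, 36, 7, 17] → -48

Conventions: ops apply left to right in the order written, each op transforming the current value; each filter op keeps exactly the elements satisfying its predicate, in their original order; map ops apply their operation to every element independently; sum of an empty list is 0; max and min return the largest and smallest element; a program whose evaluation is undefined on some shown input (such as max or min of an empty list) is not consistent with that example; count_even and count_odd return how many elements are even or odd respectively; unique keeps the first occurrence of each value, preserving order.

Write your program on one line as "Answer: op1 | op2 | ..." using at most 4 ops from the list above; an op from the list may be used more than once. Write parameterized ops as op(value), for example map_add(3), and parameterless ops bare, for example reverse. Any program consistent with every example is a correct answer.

filter_even | unique | min

Check, running the answer program on each example:
  [-28, 20, -1, 25, 28, 37] -> [-28, 20, 28] -> [-28, 20, 28] -> -28
  [-27, 36, -39, 36, 32, -38, -31] -> [36, 36, 32, -38] -> [36, 32, -38] -> -38
  [32, 15, -32, 1, 40, -40, 26, -41, -27, -26] -> [32, -32, 40, -40, 26, -26] -> [32, -32, 40, -40, 26, -26] -> -40
  [3, 38, -33, -6, -17, -13, 40, -13, 32, 27] -> [38, -6, 40, 32] -> [38, -6, 40, 32] -> -6
  [44, -12, -29, -18] -> [44, -12, -18] -> [44, -12, -18] -> -18
  [27, -48, -49, -43, 39, 36, 7, 17] -> [-48, 36] -> [-48, 36] -> -48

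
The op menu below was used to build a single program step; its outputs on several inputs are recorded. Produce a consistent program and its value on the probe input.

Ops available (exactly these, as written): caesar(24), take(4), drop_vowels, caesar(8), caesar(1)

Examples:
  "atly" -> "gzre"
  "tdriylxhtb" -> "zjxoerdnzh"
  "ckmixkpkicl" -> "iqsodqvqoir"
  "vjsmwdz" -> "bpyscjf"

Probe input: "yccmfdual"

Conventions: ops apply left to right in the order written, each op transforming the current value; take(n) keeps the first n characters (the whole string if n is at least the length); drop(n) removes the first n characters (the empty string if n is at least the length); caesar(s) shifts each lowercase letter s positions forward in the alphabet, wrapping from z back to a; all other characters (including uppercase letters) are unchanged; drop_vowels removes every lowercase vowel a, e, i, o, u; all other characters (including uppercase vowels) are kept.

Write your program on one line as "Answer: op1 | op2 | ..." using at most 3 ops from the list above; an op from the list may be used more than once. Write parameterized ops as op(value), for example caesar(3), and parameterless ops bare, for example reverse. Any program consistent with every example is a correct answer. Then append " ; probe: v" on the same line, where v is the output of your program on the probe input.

caesar(8) | caesar(24) ; probe: "eiisljagr"

Check, running the answer program on each example:
  "atly" -> "ibtg" -> "gzre"
  "tdriylxhtb" -> "blzqgtfpbj" -> "zjxoerdnzh"
  "ckmixkpkicl" -> "ksuqfsxsqkt" -> "iqsodqvqoir"
  "vjsmwdz" -> "drauelh" -> "bpyscjf"
  probe: "yccmfdual" -> "gkkunlcit" -> "eiisljagr"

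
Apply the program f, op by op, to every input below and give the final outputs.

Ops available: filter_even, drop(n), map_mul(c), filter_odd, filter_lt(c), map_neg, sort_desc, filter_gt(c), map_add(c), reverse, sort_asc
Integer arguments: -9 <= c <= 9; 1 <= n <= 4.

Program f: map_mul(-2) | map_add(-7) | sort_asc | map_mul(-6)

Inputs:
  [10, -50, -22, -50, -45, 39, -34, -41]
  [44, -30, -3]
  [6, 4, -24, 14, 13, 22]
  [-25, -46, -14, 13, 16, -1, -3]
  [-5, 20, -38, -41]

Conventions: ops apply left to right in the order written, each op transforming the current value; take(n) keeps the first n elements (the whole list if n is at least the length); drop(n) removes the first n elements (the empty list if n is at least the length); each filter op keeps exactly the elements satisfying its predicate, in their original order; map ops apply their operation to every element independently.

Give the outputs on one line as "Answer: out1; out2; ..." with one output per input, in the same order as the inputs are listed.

Execution, op by op:
  [10, -50, -22, -50, -45, 39, -34, -41] -> [-20, 100, 44, 100, 90, -78, 68, 82] -> [-27, 93, 37, 93, 83, -85, 61, 75] -> [-85, -27, 37, 61, 75, 83, 93, 93] -> [510, 162, -222, -366, -450, -498, -558, -558]
  [44, -30, -3] -> [-88, 60, 6] -> [-95, 53, -1] -> [-95, -1, 53] -> [570, 6, -318]
  [6, 4, -24, 14, 13, 22] -> [-12, -8, 48, -28, -26, -44] -> [-19, -15, 41, -35, -33, -51] -> [-51, -35, -33, -19, -15, 41] -> [306, 210, 198, 114, 90, -246]
  [-25, -46, -14, 13, 16, -1, -3] -> [50, 92, 28, -26, -32, 2, 6] -> [43, 85, 21, -33, -39, -5, -1] -> [-39, -33, -5, -1, 21, 43, 85] -> [234, 198, 30, 6, -126, -258, -510]
  [-5, 20, -38, -41] -> [10, -40, 76, 82] -> [3, -47, 69, 75] -> [-47, 3, 69, 75] -> [282, -18, -414, -450]

[510, 162, -222, -366, -450, -498, -558, -558]; [570, 6, -318]; [306, 210, 198, 114, 90, -246]; [234, 198, 30, 6, -126, -258, -510]; [282, -18, -414, -450]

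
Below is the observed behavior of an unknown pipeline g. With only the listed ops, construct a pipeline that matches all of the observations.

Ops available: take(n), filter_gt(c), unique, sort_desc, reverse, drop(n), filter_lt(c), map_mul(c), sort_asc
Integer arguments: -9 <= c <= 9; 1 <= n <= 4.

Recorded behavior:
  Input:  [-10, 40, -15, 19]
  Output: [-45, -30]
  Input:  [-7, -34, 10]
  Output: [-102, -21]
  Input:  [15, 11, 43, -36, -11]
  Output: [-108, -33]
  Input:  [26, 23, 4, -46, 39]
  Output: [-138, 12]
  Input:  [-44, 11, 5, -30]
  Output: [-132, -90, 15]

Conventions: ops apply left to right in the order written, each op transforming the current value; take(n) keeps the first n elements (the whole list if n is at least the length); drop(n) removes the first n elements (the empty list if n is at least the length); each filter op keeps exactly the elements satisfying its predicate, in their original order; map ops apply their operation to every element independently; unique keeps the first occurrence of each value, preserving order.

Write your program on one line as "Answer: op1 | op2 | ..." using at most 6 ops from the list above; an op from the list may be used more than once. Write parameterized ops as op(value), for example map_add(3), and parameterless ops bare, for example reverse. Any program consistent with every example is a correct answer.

map_mul(-1) | sort_desc | take(4) | filter_gt(-8) | map_mul(-3)

Check, running the answer program on each example:
  [-10, 40, -15, 19] -> [10, -40, 15, -19] -> [15, 10, -19, -40] -> [15, 10, -19, -40] -> [15, 10] -> [-45, -30]
  [-7, -34, 10] -> [7, 34, -10] -> [34, 7, -10] -> [34, 7, -10] -> [34, 7] -> [-102, -21]
  [15, 11, 43, -36, -11] -> [-15, -11, -43, 36, 11] -> [36, 11, -11, -15, -43] -> [36, 11, -11, -15] -> [36, 11] -> [-108, -33]
  [26, 23, 4, -46, 39] -> [-26, -23, -4, 46, -39] -> [46, -4, -23, -26, -39] -> [46, -4, -23, -26] -> [46, -4] -> [-138, 12]
  [-44, 11, 5, -30] -> [44, -11, -5, 30] -> [44, 30, -5, -11] -> [44, 30, -5, -11] -> [44, 30, -5] -> [-132, -90, 15]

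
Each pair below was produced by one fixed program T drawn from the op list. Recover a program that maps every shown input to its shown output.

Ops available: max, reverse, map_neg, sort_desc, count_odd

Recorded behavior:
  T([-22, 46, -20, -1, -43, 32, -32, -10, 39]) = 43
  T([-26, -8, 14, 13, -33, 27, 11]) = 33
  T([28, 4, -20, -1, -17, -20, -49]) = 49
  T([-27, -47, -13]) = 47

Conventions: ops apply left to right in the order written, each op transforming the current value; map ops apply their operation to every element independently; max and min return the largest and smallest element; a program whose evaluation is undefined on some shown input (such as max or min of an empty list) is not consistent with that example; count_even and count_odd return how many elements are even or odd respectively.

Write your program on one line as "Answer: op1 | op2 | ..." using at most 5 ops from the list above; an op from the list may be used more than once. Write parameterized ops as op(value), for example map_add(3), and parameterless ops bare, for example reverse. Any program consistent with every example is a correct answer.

reverse | map_neg | sort_desc | max

Check, running the answer program on each example:
  [-22, 46, -20, -1, -43, 32, -32, -10, 39] -> [39, -10, -32, 32, -43, -1, -20, 46, -22] -> [-39, 10, 32, -32, 43, 1, 20, -46, 22] -> [43, 32, 22, 20, 10, 1, -32, -39, -46] -> 43
  [-26, -8, 14, 13, -33, 27, 11] -> [11, 27, -33, 13, 14, -8, -26] -> [-11, -27, 33, -13, -14, 8, 26] -> [33, 26, 8, -11, -13, -14, -27] -> 33
  [28, 4, -20, -1, -17, -20, -49] -> [-49, -20, -17, -1, -20, 4, 28] -> [49, 20, 17, 1, 20, -4, -28] -> [49, 20, 20, 17, 1, -4, -28] -> 49
  [-27, -47, -13] -> [-13, -47, -27] -> [13, 47, 27] -> [47, 27, 13] -> 47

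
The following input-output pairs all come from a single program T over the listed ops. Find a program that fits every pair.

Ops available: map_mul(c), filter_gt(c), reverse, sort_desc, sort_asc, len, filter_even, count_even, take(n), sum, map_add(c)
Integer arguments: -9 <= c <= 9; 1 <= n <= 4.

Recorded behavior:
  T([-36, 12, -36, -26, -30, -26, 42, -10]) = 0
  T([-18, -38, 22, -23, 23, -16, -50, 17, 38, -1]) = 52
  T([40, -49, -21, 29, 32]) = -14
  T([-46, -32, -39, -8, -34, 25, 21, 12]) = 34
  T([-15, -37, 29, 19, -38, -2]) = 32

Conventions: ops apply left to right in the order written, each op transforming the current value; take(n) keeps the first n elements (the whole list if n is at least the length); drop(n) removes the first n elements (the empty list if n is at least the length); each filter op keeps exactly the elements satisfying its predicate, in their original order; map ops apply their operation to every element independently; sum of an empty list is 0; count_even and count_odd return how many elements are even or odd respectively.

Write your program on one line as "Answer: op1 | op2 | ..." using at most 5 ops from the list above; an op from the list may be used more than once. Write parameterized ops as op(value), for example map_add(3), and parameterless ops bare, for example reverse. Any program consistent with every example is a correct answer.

map_add(9) | reverse | filter_even | reverse | sum

Check, running the answer program on each example:
  [-36, 12, -36, -26, -30, -26, 42, -10] -> [-27, 21, -27, -17, -21, -17, 51, -1] -> [-1, 51, -17, -21, -17, -27, 21, -27] -> [] -> [] -> 0
  [-18, -38, 22, -23, 23, -16, -50, 17, 38, -1] -> [-9, -29, 31, -14, 32, -7, -41, 26, 47, 8] -> [8, 47, 26, -41, -7, 32, -14, 31, -29, -9] -> [8, 26, 32, -14] -> [-14, 32, 26, 8] -> 52
  [40, -49, -21, 29, 32] -> [49, -40, -12, 38, 41] -> [41, 38, -12, -40, 49] -> [38, -12, -40] -> [-40, -12, 38] -> -14
  [-46, -32, -39, -8, -34, 25, 21, 12] -> [-37, -23, -30, 1, -25, 34, 30, 21] -> [21, 30, 34, -25, 1, -30, -23, -37] -> [30, 34, -30] -> [-30, 34, 30] -> 34
  [-15, -37, 29, 19, -38, -2] -> [-6, -28, 38, 28, -29, 7] -> [7, -29, 28, 38, -28, -6] -> [28, 38, -28, -6] -> [-6, -28, 38, 28] -> 32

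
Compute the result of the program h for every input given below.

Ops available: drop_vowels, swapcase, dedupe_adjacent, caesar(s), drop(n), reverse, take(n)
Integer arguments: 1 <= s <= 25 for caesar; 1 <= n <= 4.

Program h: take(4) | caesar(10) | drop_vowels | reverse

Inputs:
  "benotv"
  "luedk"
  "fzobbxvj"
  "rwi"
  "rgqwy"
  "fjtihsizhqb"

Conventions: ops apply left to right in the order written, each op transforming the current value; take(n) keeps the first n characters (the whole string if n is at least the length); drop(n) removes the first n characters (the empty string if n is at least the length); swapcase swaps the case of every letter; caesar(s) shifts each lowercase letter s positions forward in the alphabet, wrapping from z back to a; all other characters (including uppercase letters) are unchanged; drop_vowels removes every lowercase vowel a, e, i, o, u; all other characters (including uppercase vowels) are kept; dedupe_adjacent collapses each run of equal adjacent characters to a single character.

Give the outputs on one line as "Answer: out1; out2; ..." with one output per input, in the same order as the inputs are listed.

Execution, op by op:
  "benotv" -> "beno" -> "loxy" -> "lxy" -> "yxl"
  "luedk" -> "lued" -> "veon" -> "vn" -> "nv"
  "fzobbxvj" -> "fzob" -> "pjyl" -> "pjyl" -> "lyjp"
  "rwi" -> "rwi" -> "bgs" -> "bgs" -> "sgb"
  "rgqwy" -> "rgqw" -> "bqag" -> "bqg" -> "gqb"
  "fjtihsizhqb" -> "fjti" -> "ptds" -> "ptds" -> "sdtp"

"yxl"; "nv"; "lyjp"; "sgb"; "gqb"; "sdtp"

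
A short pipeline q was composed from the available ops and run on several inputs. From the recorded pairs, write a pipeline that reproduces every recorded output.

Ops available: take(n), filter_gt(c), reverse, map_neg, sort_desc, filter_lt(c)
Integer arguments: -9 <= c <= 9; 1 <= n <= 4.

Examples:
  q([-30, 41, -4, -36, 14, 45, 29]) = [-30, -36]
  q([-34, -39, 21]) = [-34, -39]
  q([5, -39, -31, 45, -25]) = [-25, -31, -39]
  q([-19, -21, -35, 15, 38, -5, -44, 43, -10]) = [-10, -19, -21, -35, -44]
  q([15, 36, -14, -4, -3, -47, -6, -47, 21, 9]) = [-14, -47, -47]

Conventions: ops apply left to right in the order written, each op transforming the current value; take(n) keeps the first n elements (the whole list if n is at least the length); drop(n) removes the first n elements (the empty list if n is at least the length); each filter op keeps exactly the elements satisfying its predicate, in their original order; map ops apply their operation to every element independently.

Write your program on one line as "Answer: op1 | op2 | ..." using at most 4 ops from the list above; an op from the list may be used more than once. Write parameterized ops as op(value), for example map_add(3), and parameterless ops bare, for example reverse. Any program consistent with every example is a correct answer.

sort_desc | filter_lt(1) | filter_lt(-4) | filter_lt(-7)

Check, running the answer program on each example:
  [-30, 41, -4, -36, 14, 45, 29] -> [45, 41, 29, 14, -4, -30, -36] -> [-4, -30, -36] -> [-30, -36] -> [-30, -36]
  [-34, -39, 21] -> [21, -34, -39] -> [-34, -39] -> [-34, -39] -> [-34, -39]
  [5, -39, -31, 45, -25] -> [45, 5, -25, -31, -39] -> [-25, -31, -39] -> [-25, -31, -39] -> [-25, -31, -39]
  [-19, -21, -35, 15, 38, -5, -44, 43, -10] -> [43, 38, 15, -5, -10, -19, -21, -35, -44] -> [-5, -10, -19, -21, -35, -44] -> [-5, -10, -19, -21, -35, -44] -> [-10, -19, -21, -35, -44]
  [15, 36, -14, -4, -3, -47, -6, -47, 21, 9] -> [36, 21, 15, 9, -3, -4, -6, -14, -47, -47] -> [-3, -4, -6, -14, -47, -47] -> [-6, -14, -47, -47] -> [-14, -47, -47]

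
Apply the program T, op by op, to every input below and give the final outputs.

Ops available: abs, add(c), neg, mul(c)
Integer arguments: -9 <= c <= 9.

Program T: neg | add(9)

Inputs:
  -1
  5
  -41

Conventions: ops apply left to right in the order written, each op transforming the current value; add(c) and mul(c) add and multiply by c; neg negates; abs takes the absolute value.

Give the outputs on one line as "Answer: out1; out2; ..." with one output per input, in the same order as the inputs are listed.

Execution, op by op:
  -1 -> 1 -> 10
  5 -> -5 -> 4
  -41 -> 41 -> 50

10; 4; 50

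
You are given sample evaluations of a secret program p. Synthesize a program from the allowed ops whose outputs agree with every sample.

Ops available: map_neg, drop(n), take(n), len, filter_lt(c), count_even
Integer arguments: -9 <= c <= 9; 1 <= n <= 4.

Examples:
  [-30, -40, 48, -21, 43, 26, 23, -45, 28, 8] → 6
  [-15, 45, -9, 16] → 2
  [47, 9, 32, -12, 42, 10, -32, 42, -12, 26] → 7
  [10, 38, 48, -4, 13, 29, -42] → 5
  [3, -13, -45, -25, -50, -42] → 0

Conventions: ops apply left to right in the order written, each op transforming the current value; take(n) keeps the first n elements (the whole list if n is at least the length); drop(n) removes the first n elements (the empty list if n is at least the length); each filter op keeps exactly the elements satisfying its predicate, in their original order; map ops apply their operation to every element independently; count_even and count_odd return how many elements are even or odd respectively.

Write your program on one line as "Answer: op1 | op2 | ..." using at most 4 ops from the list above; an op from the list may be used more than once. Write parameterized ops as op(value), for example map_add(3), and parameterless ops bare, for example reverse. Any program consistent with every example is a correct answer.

map_neg | filter_lt(-6) | len

Check, running the answer program on each example:
  [-30, -40, 48, -21, 43, 26, 23, -45, 28, 8] -> [30, 40, -48, 21, -43, -26, -23, 45, -28, -8] -> [-48, -43, -26, -23, -28, -8] -> 6
  [-15, 45, -9, 16] -> [15, -45, 9, -16] -> [-45, -16] -> 2
  [47, 9, 32, -12, 42, 10, -32, 42, -12, 26] -> [-47, -9, -32, 12, -42, -10, 32, -42, 12, -26] -> [-47, -9, -32, -42, -10, -42, -26] -> 7
  [10, 38, 48, -4, 13, 29, -42] -> [-10, -38, -48, 4, -13, -29, 42] -> [-10, -38, -48, -13, -29] -> 5
  [3, -13, -45, -25, -50, -42] -> [-3, 13, 45, 25, 50, 42] -> [] -> 0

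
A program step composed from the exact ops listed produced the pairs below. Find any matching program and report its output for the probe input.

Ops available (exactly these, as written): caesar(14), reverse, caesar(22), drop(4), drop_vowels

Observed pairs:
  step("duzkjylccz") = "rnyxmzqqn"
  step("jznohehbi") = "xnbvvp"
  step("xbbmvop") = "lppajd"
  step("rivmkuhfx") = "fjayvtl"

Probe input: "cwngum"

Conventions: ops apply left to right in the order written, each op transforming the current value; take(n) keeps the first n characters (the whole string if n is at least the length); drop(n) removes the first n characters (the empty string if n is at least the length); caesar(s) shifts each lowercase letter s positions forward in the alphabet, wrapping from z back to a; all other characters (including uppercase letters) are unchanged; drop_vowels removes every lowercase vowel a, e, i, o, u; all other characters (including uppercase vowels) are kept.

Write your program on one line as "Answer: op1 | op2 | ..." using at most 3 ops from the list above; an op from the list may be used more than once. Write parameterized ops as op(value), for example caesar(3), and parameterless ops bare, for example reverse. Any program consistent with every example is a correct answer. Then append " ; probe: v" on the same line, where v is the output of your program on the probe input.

drop_vowels | caesar(14) ; probe: "qkbua"

Check, running the answer program on each example:
  "duzkjylccz" -> "dzkjylccz" -> "rnyxmzqqn"
  "jznohehbi" -> "jznhhb" -> "xnbvvp"
  "xbbmvop" -> "xbbmvp" -> "lppajd"
  "rivmkuhfx" -> "rvmkhfx" -> "fjayvtl"
  probe: "cwngum" -> "cwngm" -> "qkbua"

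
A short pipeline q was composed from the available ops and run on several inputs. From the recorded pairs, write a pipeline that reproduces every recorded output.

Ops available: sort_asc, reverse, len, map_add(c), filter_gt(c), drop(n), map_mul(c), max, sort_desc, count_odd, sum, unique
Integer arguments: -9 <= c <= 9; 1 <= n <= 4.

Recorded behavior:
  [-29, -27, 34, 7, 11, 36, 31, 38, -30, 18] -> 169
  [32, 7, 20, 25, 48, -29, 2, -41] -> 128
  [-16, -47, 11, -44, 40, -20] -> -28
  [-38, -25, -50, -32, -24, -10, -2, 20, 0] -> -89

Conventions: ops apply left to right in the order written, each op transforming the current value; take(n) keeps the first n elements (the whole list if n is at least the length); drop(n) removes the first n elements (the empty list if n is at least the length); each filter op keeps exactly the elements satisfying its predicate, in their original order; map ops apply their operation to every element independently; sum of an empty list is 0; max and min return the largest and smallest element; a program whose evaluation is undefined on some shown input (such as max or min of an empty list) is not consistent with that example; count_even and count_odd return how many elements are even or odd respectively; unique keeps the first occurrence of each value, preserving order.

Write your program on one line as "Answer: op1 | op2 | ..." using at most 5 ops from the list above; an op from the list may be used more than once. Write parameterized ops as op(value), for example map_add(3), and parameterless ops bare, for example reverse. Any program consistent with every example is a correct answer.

reverse | sort_asc | map_add(8) | sum

Check, running the answer program on each example:
  [-29, -27, 34, 7, 11, 36, 31, 38, -30, 18] -> [18, -30, 38, 31, 36, 11, 7, 34, -27, -29] -> [-30, -29, -27, 7, 11, 18, 31, 34, 36, 38] -> [-22, -21, -19, 15, 19, 26, 39, 42, 44, 46] -> 169
  [32, 7, 20, 25, 48, -29, 2, -41] -> [-41, 2, -29, 48, 25, 20, 7, 32] -> [-41, -29, 2, 7, 20, 25, 32, 48] -> [-33, -21, 10, 15, 28, 33, 40, 56] -> 128
  [-16, -47, 11, -44, 40, -20] -> [-20, 40, -44, 11, -47, -16] -> [-47, -44, -20, -16, 11, 40] -> [-39, -36, -12, -8, 19, 48] -> -28
  [-38, -25, -50, -32, -24, -10, -2, 20, 0] -> [0, 20, -2, -10, -24, -32, -50, -25, -38] -> [-50, -38, -32, -25, -24, -10, -2, 0, 20] -> [-42, -30, -24, -17, -16, -2, 6, 8, 28] -> -89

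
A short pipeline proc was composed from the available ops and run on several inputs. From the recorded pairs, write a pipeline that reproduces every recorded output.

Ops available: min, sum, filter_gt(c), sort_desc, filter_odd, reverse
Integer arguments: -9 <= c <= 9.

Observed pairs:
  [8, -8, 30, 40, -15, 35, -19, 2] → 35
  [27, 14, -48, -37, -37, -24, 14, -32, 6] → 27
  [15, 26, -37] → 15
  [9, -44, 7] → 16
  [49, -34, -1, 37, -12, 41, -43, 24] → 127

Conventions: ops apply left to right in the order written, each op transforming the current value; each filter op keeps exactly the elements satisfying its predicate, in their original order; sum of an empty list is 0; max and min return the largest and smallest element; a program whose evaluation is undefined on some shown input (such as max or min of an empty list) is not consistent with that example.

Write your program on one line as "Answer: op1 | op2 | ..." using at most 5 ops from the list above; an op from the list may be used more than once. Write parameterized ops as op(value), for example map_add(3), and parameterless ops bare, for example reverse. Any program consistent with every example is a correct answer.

filter_gt(0) | filter_odd | reverse | sort_desc | sum

Check, running the answer program on each example:
  [8, -8, 30, 40, -15, 35, -19, 2] -> [8, 30, 40, 35, 2] -> [35] -> [35] -> [35] -> 35
  [27, 14, -48, -37, -37, -24, 14, -32, 6] -> [27, 14, 14, 6] -> [27] -> [27] -> [27] -> 27
  [15, 26, -37] -> [15, 26] -> [15] -> [15] -> [15] -> 15
  [9, -44, 7] -> [9, 7] -> [9, 7] -> [7, 9] -> [9, 7] -> 16
  [49, -34, -1, 37, -12, 41, -43, 24] -> [49, 37, 41, 24] -> [49, 37, 41] -> [41, 37, 49] -> [49, 41, 37] -> 127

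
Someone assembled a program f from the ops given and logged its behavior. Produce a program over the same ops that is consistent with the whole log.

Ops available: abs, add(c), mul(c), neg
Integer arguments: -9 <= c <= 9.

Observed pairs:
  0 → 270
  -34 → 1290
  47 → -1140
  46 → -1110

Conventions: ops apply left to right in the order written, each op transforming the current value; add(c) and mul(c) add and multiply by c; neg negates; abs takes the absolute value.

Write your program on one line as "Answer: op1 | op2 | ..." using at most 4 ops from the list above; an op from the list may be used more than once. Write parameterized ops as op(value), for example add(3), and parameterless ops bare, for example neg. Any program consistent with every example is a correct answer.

add(-9) | mul(-6) | mul(-5) | neg

Check, running the answer program on each example:
  0 -> -9 -> 54 -> -270 -> 270
  -34 -> -43 -> 258 -> -1290 -> 1290
  47 -> 38 -> -228 -> 1140 -> -1140
  46 -> 37 -> -222 -> 1110 -> -1110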